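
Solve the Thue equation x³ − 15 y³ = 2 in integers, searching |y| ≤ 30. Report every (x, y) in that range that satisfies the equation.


The equation is x³ - 15y³ = 2. For fixed y, x³ = 15·y³ + 2, so a solution requires the RHS to be a perfect cube.
Strategy: iterate y from -30 to 30, compute RHS = 15·y³ + 2, and check whether it is a (positive or negative) perfect cube.
Check small values of y:
  y = 0: RHS = 2 is not a perfect cube.
  y = 1: RHS = 17 is not a perfect cube.
  y = -1: RHS = -13 is not a perfect cube.
  y = 2: RHS = 122 is not a perfect cube.
  y = -2: RHS = -118 is not a perfect cube.
  y = 3: RHS = 407 is not a perfect cube.
  y = -3: RHS = -403 is not a perfect cube.
Continuing the search up to |y| = 30 finds no solutions either.
No (x, y) in the scanned range satisfies the equation.

No integer solutions with |y| ≤ 30.


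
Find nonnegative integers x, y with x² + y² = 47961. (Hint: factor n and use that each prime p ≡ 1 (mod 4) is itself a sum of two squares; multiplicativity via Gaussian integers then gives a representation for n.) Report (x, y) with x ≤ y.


Step 1: Factor n = 47961 = 3^2 · 73^2.
Step 2: Check the mod-4 condition on each prime factor: 3 ≡ 3 (mod 4), exponent 2 (must be even); 73 ≡ 1 (mod 4), exponent 2.
All primes ≡ 3 (mod 4) appear to even exponent (or don't appear), so by the two-squares theorem n IS expressible as a sum of two squares.
Step 3: Build a representation. Group n = k² · m with k = 3 and m = 73 · 73 = 5329 (a product of primes ≡ 1 (mod 4)); a representation of m scales to one of n via (k·x)² + (k·y)² = k²(x² + y²). Each prime p ≡ 1 (mod 4) is itself a sum of two squares; find a² by testing p − a² for a perfect square:
  73: 73 − 1² = 72, 73 − 2² = 69, 73 − 3² = 64 = 8² ⇒ 73 = 3² + 8².
  Combine using the Brahmagupta–Fibonacci identity (a² + b²)(c² + d²) = (ac − bd)² + (ad + bc)² = (ac + bd)² + (ad − bc)²:
  73 · 73 = 5329: from (3² + 8²)(3² + 8²), take (3·3 − 8·8, 3·8 + 8·3) = (9 − 64, 24 + 24) = (-55, 48); dropping signs (only squares matter) gives (55, 48); check 55² + 48² = 3025 + 2304 = 5329 ✓.
  Scale by k = 3: (3·55, 3·48) = (165, 144).
Step 4: Order so x ≤ y and verify: 144² + 165² = 20736 + 27225 = 47961 = n. ✓

n = 47961 = 144² + 165² (one valid representation with x ≤ y).


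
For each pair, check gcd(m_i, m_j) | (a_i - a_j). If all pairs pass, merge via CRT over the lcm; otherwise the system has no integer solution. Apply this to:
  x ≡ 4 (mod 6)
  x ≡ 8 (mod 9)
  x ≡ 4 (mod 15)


Moduli 6, 9, 15 are not pairwise coprime, so CRT works modulo lcm(m_i) when all pairwise compatibility conditions hold.
Pairwise compatibility: gcd(m_i, m_j) must divide a_i - a_j for every pair.
Merge one congruence at a time:
  Start: x ≡ 4 (mod 6).
  Combine with x ≡ 8 (mod 9): gcd(6, 9) = 3, and 8 - 4 = 4 is NOT divisible by 3.
    ⇒ system is inconsistent (no integer solution).

No solution (the system is inconsistent).


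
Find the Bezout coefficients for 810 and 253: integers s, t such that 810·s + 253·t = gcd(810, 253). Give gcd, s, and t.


Euclidean algorithm on (810, 253) — divide until remainder is 0:
  810 = 3 · 253 + 51
  253 = 4 · 51 + 49
  51 = 1 · 49 + 2
  49 = 24 · 2 + 1
  2 = 2 · 1 + 0
gcd(810, 253) = 1.
Track Bezout coefficients alongside the remainders: start with r₀ = 810 = a·1 + b·0 (s = 1, t = 0) and r₁ = 253 = a·0 + b·1 (s = 0, t = 1); each new remainder r_{k+1} = r_{k-1} − q_k·r_k inherits s_{k+1} = s_{k-1} − q_k·s_k, t_{k+1} = t_{k-1} − q_k·t_k, so r_k = a·s_k + b·t_k at every step:
  q = 3: r = 51, s = 1 − 3·0 = 1, t = 0 − 3·1 = -3  (check: 810·1 + 253·(-3) = 51)
  q = 4: r = 49, s = 0 − 4·1 = -4, t = 1 − 4·(-3) = 13  (check: 810·(-4) + 253·13 = 49)
  q = 1: r = 2, s = 1 − 1·(-4) = 5, t = -3 − 1·13 = -16  (check: 810·5 + 253·(-16) = 2)
  q = 24: r = 1, s = -4 − 24·5 = -124, t = 13 − 24·(-16) = 397  (check: 810·(-124) + 253·397 = 1)
The row with r = 1 (the gcd) gives the Bezout coefficients s = -124, t = 397.
Result: 810 · (-124) + 253 · (397) = 1.

gcd(810, 253) = 1; s = -124, t = 397 (check: 810·(-124) + 253·397 = 1).


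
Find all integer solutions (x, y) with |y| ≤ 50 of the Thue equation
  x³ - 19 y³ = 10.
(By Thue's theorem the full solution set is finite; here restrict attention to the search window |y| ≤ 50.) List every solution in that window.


The equation is x³ - 19y³ = 10. For fixed y, x³ = 19·y³ + 10, so a solution requires the RHS to be a perfect cube.
Strategy: iterate y from -50 to 50, compute RHS = 19·y³ + 10, and check whether it is a (positive or negative) perfect cube.
Check small values of y:
  y = 0: RHS = 10 is not a perfect cube.
  y = 1: RHS = 29 is not a perfect cube.
  y = -1: RHS = -9 is not a perfect cube.
  y = 2: RHS = 162 is not a perfect cube.
  y = -2: RHS = -142 is not a perfect cube.
  y = 3: RHS = 523 is not a perfect cube.
  y = -3: RHS = -503 is not a perfect cube.
Continuing the search up to |y| = 50 finds no solutions either.
No (x, y) in the scanned range satisfies the equation.

No integer solutions with |y| ≤ 50.


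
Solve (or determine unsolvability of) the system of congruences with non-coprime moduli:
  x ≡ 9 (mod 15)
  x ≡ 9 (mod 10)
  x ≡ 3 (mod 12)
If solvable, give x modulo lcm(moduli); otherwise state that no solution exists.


Moduli 15, 10, 12 are not pairwise coprime, so CRT works modulo lcm(m_i) when all pairwise compatibility conditions hold.
Pairwise compatibility: gcd(m_i, m_j) must divide a_i - a_j for every pair.
Merge one congruence at a time:
  Start: x ≡ 9 (mod 15).
  Combine with x ≡ 9 (mod 10): gcd(15, 10) = 5; 9 - 9 = 0, which IS divisible by 5, so compatible.
    Write x = 9 + 15·t and substitute into x ≡ 9 (mod 10): 15·t ≡ 9 − 9 = 0 (mod 10).
    Divide the congruence (and modulus) by g = 5: 3·t ≡ 0 (mod 2).
    Reduce coefficients mod 2: 1·t ≡ 0 (mod 2).
    So t ≡ 0 (mod 2).
    Then x = 9 + 15·0 = 9, valid modulo lcm(15, 10) = 30: x ≡ 9 (mod 30).
  Combine with x ≡ 3 (mod 12): gcd(30, 12) = 6; 3 - 9 = -6, which IS divisible by 6, so compatible.
    Write x = 9 + 30·t and substitute into x ≡ 3 (mod 12): 30·t ≡ 3 − 9 = -6 (mod 12).
    Divide the congruence (and modulus) by g = 6: 5·t ≡ -1 (mod 2).
    Reduce coefficients mod 2: 1·t ≡ 1 (mod 2).
    So t ≡ 1 (mod 2).
    Then x = 9 + 30·1 = 39, valid modulo lcm(30, 12) = 60: x ≡ 39 (mod 60).
Verify: 39 mod 15 = 9, 39 mod 10 = 9, 39 mod 12 = 3.

x ≡ 39 (mod 60).


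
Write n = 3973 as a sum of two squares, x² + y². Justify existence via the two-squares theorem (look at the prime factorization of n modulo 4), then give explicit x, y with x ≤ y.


Step 1: Factor n = 3973 = 29 · 137.
Step 2: Check the mod-4 condition on each prime factor: 29 ≡ 1 (mod 4), exponent 1; 137 ≡ 1 (mod 4), exponent 1.
All primes ≡ 3 (mod 4) appear to even exponent (or don't appear), so by the two-squares theorem n IS expressible as a sum of two squares.
Step 3: Build a representation. Here n = 29 · 137 is a product of primes ≡ 1 (mod 4). Each prime p ≡ 1 (mod 4) is itself a sum of two squares; find a² by testing p − a² for a perfect square:
  29: 29 − 1² = 28, 29 − 2² = 25 = 5² ⇒ 29 = 2² + 5².
  137: 137 − 1² = 136, 137 − 2² = 133, 137 − 3² = 128, 137 − 4² = 121 = 11² ⇒ 137 = 4² + 11².
  Combine using the Brahmagupta–Fibonacci identity (a² + b²)(c² + d²) = (ac − bd)² + (ad + bc)² = (ac + bd)² + (ad − bc)²:
  29 · 137 = 3973: from (2² + 5²)(4² + 11²), take (2·4 − 5·11, 2·11 + 5·4) = (8 − 55, 22 + 20) = (-47, 42); dropping signs (only squares matter) gives (47, 42); check 47² + 42² = 2209 + 1764 = 3973 ✓.
Step 4: Order so x ≤ y and verify: 42² + 47² = 1764 + 2209 = 3973 = n. ✓

n = 3973 = 42² + 47² (one valid representation with x ≤ y).


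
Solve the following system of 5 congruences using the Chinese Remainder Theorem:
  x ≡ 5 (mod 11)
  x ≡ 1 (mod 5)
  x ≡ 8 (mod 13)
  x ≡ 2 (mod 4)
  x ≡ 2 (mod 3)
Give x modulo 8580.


Product of moduli M = 11 · 5 · 13 · 4 · 3 = 8580.
Merge one congruence at a time:
  Start: x ≡ 5 (mod 11).
  Combine with x ≡ 1 (mod 5); new modulus lcm = 55.
    Write x = 5 + 11·t and substitute into x ≡ 1 (mod 5): 11·t ≡ 1 − 5 = -4 (mod 5).
    Reduce coefficients mod 5: 1·t ≡ 1 (mod 5).
    So t ≡ 1 (mod 5).
    Then x = 5 + 11·1 = 16, valid modulo lcm(11, 5) = 55: x ≡ 16 (mod 55).
  Combine with x ≡ 8 (mod 13); new modulus lcm = 715.
    Write x = 16 + 55·t and substitute into x ≡ 8 (mod 13): 55·t ≡ 8 − 16 = -8 (mod 13).
    Reduce coefficients mod 13: 3·t ≡ 5 (mod 13).
    The inverse of 3 mod 13 is 9 (since 3·9 = 27 = 2·13 + 1), so t ≡ 9·5 = 45 ≡ 6 (mod 13).
    Then x = 16 + 55·6 = 346, valid modulo lcm(55, 13) = 715: x ≡ 346 (mod 715).
  Combine with x ≡ 2 (mod 4); new modulus lcm = 2860.
    Write x = 346 + 715·t and substitute into x ≡ 2 (mod 4): 715·t ≡ 2 − 346 = -344 (mod 4).
    Reduce coefficients mod 4: 3·t ≡ 0 (mod 4).
    The inverse of 3 mod 4 is 3 (since 3·3 = 9 = 2·4 + 1), so t ≡ 3·0 = 0 ≡ 0 (mod 4).
    Then x = 346 + 715·0 = 346, valid modulo lcm(715, 4) = 2860: x ≡ 346 (mod 2860).
  Combine with x ≡ 2 (mod 3); new modulus lcm = 8580.
    Write x = 346 + 2860·t and substitute into x ≡ 2 (mod 3): 2860·t ≡ 2 − 346 = -344 (mod 3).
    Reduce coefficients mod 3: 1·t ≡ 1 (mod 3).
    So t ≡ 1 (mod 3).
    Then x = 346 + 2860·1 = 3206, valid modulo lcm(2860, 3) = 8580: x ≡ 3206 (mod 8580).
Verify against each original: 3206 mod 11 = 5, 3206 mod 5 = 1, 3206 mod 13 = 8, 3206 mod 4 = 2, 3206 mod 3 = 2.

x ≡ 3206 (mod 8580).


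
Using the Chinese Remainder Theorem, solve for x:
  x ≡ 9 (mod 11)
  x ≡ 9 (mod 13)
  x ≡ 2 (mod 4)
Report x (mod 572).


Moduli 11, 13, 4 are pairwise coprime; by CRT there is a unique solution modulo M = 11 · 13 · 4 = 572.
Solve pairwise, accumulating the modulus:
  Start with x ≡ 9 (mod 11).
  Combine with x ≡ 9 (mod 13): since gcd(11, 13) = 1, we get a unique residue mod 143.
    Write x = 9 + 11·t and substitute into x ≡ 9 (mod 13): 11·t ≡ 9 − 9 = 0 (mod 13).
    The inverse of 11 mod 13 is 6 (since 11·6 = 66 = 5·13 + 1), so t ≡ 6·0 = 0 ≡ 0 (mod 13).
    Then x = 9 + 11·0 = 9, valid modulo lcm(11, 13) = 143: x ≡ 9 (mod 143).
  Combine with x ≡ 2 (mod 4): since gcd(143, 4) = 1, we get a unique residue mod 572.
    Write x = 9 + 143·t and substitute into x ≡ 2 (mod 4): 143·t ≡ 2 − 9 = -7 (mod 4).
    Reduce coefficients mod 4: 3·t ≡ 1 (mod 4).
    The inverse of 3 mod 4 is 3 (since 3·3 = 9 = 2·4 + 1), so t ≡ 3·1 = 3 ≡ 3 (mod 4).
    Then x = 9 + 143·3 = 438, valid modulo lcm(143, 4) = 572: x ≡ 438 (mod 572).
Verify: 438 mod 11 = 9 ✓, 438 mod 13 = 9 ✓, 438 mod 4 = 2 ✓.

x ≡ 438 (mod 572).


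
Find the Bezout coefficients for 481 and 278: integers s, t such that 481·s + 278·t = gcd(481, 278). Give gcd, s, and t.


Euclidean algorithm on (481, 278) — divide until remainder is 0:
  481 = 1 · 278 + 203
  278 = 1 · 203 + 75
  203 = 2 · 75 + 53
  75 = 1 · 53 + 22
  53 = 2 · 22 + 9
  22 = 2 · 9 + 4
  9 = 2 · 4 + 1
  4 = 4 · 1 + 0
gcd(481, 278) = 1.
Track Bezout coefficients alongside the remainders: start with r₀ = 481 = a·1 + b·0 (s = 1, t = 0) and r₁ = 278 = a·0 + b·1 (s = 0, t = 1); each new remainder r_{k+1} = r_{k-1} − q_k·r_k inherits s_{k+1} = s_{k-1} − q_k·s_k, t_{k+1} = t_{k-1} − q_k·t_k, so r_k = a·s_k + b·t_k at every step:
  q = 1: r = 203, s = 1 − 1·0 = 1, t = 0 − 1·1 = -1  (check: 481·1 + 278·(-1) = 203)
  q = 1: r = 75, s = 0 − 1·1 = -1, t = 1 − 1·(-1) = 2  (check: 481·(-1) + 278·2 = 75)
  q = 2: r = 53, s = 1 − 2·(-1) = 3, t = -1 − 2·2 = -5  (check: 481·3 + 278·(-5) = 53)
  q = 1: r = 22, s = -1 − 1·3 = -4, t = 2 − 1·(-5) = 7  (check: 481·(-4) + 278·7 = 22)
  q = 2: r = 9, s = 3 − 2·(-4) = 11, t = -5 − 2·7 = -19  (check: 481·11 + 278·(-19) = 9)
  q = 2: r = 4, s = -4 − 2·11 = -26, t = 7 − 2·(-19) = 45  (check: 481·(-26) + 278·45 = 4)
  q = 2: r = 1, s = 11 − 2·(-26) = 63, t = -19 − 2·45 = -109  (check: 481·63 + 278·(-109) = 1)
The row with r = 1 (the gcd) gives the Bezout coefficients s = 63, t = -109.
Result: 481 · (63) + 278 · (-109) = 1.

gcd(481, 278) = 1; s = 63, t = -109 (check: 481·63 + 278·(-109) = 1).


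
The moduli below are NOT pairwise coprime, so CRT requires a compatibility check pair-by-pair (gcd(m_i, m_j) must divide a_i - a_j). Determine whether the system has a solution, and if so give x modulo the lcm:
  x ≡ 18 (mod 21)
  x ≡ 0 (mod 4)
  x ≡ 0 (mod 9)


Moduli 21, 4, 9 are not pairwise coprime, so CRT works modulo lcm(m_i) when all pairwise compatibility conditions hold.
Pairwise compatibility: gcd(m_i, m_j) must divide a_i - a_j for every pair.
Merge one congruence at a time:
  Start: x ≡ 18 (mod 21).
  Combine with x ≡ 0 (mod 4): gcd(21, 4) = 1; 0 - 18 = -18, which IS divisible by 1, so compatible.
    Write x = 18 + 21·t and substitute into x ≡ 0 (mod 4): 21·t ≡ 0 − 18 = -18 (mod 4).
    Reduce coefficients mod 4: 1·t ≡ 2 (mod 4).
    So t ≡ 2 (mod 4).
    Then x = 18 + 21·2 = 60, valid modulo lcm(21, 4) = 84: x ≡ 60 (mod 84).
  Combine with x ≡ 0 (mod 9): gcd(84, 9) = 3; 0 - 60 = -60, which IS divisible by 3, so compatible.
    Write x = 60 + 84·t and substitute into x ≡ 0 (mod 9): 84·t ≡ 0 − 60 = -60 (mod 9).
    Divide the congruence (and modulus) by g = 3: 28·t ≡ -20 (mod 3).
    Reduce coefficients mod 3: 1·t ≡ 1 (mod 3).
    So t ≡ 1 (mod 3).
    Then x = 60 + 84·1 = 144, valid modulo lcm(84, 9) = 252: x ≡ 144 (mod 252).
Verify: 144 mod 21 = 18, 144 mod 4 = 0, 144 mod 9 = 0.

x ≡ 144 (mod 252).


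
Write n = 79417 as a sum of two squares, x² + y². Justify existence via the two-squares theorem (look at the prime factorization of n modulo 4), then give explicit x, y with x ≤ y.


Step 1: Factor n = 79417 = 13 · 41 · 149.
Step 2: Check the mod-4 condition on each prime factor: 13 ≡ 1 (mod 4), exponent 1; 41 ≡ 1 (mod 4), exponent 1; 149 ≡ 1 (mod 4), exponent 1.
All primes ≡ 3 (mod 4) appear to even exponent (or don't appear), so by the two-squares theorem n IS expressible as a sum of two squares.
Step 3: Build a representation. Here n = 13 · 41 · 149 is a product of primes ≡ 1 (mod 4). Each prime p ≡ 1 (mod 4) is itself a sum of two squares; find a² by testing p − a² for a perfect square:
  13: 13 − 1² = 12, 13 − 2² = 9 = 3² ⇒ 13 = 2² + 3².
  41: 41 − 1² = 40, 41 − 2² = 37, 41 − 3² = 32, 41 − 4² = 25 = 5² ⇒ 41 = 4² + 5².
  149: 149 − 1² = 148, 149 − 2² = 145, 149 − 3² = 140, 149 − 4² = 133, 149 − 5² = 124, 149 − 6² = 113, 149 − 7² = 100 = 10² ⇒ 149 = 7² + 10².
  Combine using the Brahmagupta–Fibonacci identity (a² + b²)(c² + d²) = (ac − bd)² + (ad + bc)² = (ac + bd)² + (ad − bc)²:
  13 · 41 = 533: from (2² + 3²)(4² + 5²), take (2·4 − 3·5, 2·5 + 3·4) = (8 − 15, 10 + 12) = (-7, 22); dropping signs (only squares matter) gives (7, 22); check 7² + 22² = 49 + 484 = 533 ✓.
  533 · 149 = 79417: from (7² + 22²)(7² + 10²), take (7·7 − 22·10, 7·10 + 22·7) = (49 − 220, 70 + 154) = (-171, 224); dropping signs (only squares matter) gives (171, 224); check 171² + 224² = 29241 + 50176 = 79417 ✓.
Step 4: Order so x ≤ y and verify: 171² + 224² = 29241 + 50176 = 79417 = n. ✓

n = 79417 = 171² + 224² (one valid representation with x ≤ y).


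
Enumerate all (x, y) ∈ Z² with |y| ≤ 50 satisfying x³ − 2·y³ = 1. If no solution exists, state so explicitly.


The equation is x³ - 2y³ = 1. For fixed y, x³ = 2·y³ + 1, so a solution requires the RHS to be a perfect cube.
Strategy: iterate y from -50 to 50, compute RHS = 2·y³ + 1, and check whether it is a (positive or negative) perfect cube.
Check small values of y:
  y = 0: RHS = 1 = (1)³ ⇒ x = 1 works.
  y = 1: RHS = 3 is not a perfect cube.
  y = -1: RHS = -1 = (-1)³ ⇒ x = -1 works.
  y = 2: RHS = 17 is not a perfect cube.
  y = -2: RHS = -15 is not a perfect cube.
  y = 3: RHS = 55 is not a perfect cube.
  y = -3: RHS = -53 is not a perfect cube.
Continuing the search up to |y| = 50 finds no further solutions beyond those listed.
Collected solutions: (1, 0), (-1, -1).

Solutions (with |y| ≤ 50): (1, 0), (-1, -1).


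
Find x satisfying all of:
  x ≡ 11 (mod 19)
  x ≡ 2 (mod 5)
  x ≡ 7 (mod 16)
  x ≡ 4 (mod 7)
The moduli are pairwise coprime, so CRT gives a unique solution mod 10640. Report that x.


Product of moduli M = 19 · 5 · 16 · 7 = 10640.
Merge one congruence at a time:
  Start: x ≡ 11 (mod 19).
  Combine with x ≡ 2 (mod 5); new modulus lcm = 95.
    Write x = 11 + 19·t and substitute into x ≡ 2 (mod 5): 19·t ≡ 2 − 11 = -9 (mod 5).
    Reduce coefficients mod 5: 4·t ≡ 1 (mod 5).
    The inverse of 4 mod 5 is 4 (since 4·4 = 16 = 3·5 + 1), so t ≡ 4·1 = 4 ≡ 4 (mod 5).
    Then x = 11 + 19·4 = 87, valid modulo lcm(19, 5) = 95: x ≡ 87 (mod 95).
  Combine with x ≡ 7 (mod 16); new modulus lcm = 1520.
    Write x = 87 + 95·t and substitute into x ≡ 7 (mod 16): 95·t ≡ 7 − 87 = -80 (mod 16).
    Reduce coefficients mod 16: 15·t ≡ 0 (mod 16).
    The inverse of 15 mod 16 is 15 (since 15·15 = 225 = 14·16 + 1), so t ≡ 15·0 = 0 ≡ 0 (mod 16).
    Then x = 87 + 95·0 = 87, valid modulo lcm(95, 16) = 1520: x ≡ 87 (mod 1520).
  Combine with x ≡ 4 (mod 7); new modulus lcm = 10640.
    Write x = 87 + 1520·t and substitute into x ≡ 4 (mod 7): 1520·t ≡ 4 − 87 = -83 (mod 7).
    Reduce coefficients mod 7: 1·t ≡ 1 (mod 7).
    So t ≡ 1 (mod 7).
    Then x = 87 + 1520·1 = 1607, valid modulo lcm(1520, 7) = 10640: x ≡ 1607 (mod 10640).
Verify against each original: 1607 mod 19 = 11, 1607 mod 5 = 2, 1607 mod 16 = 7, 1607 mod 7 = 4.

x ≡ 1607 (mod 10640).


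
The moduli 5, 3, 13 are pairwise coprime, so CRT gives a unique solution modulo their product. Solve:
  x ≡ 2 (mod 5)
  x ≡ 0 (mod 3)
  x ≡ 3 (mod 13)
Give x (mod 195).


Moduli 5, 3, 13 are pairwise coprime; by CRT there is a unique solution modulo M = 5 · 3 · 13 = 195.
Solve pairwise, accumulating the modulus:
  Start with x ≡ 2 (mod 5).
  Combine with x ≡ 0 (mod 3): since gcd(5, 3) = 1, we get a unique residue mod 15.
    Write x = 2 + 5·t and substitute into x ≡ 0 (mod 3): 5·t ≡ 0 − 2 = -2 (mod 3).
    Reduce coefficients mod 3: 2·t ≡ 1 (mod 3).
    The inverse of 2 mod 3 is 2 (since 2·2 = 4 = 1·3 + 1), so t ≡ 2·1 = 2 ≡ 2 (mod 3).
    Then x = 2 + 5·2 = 12, valid modulo lcm(5, 3) = 15: x ≡ 12 (mod 15).
  Combine with x ≡ 3 (mod 13): since gcd(15, 13) = 1, we get a unique residue mod 195.
    Write x = 12 + 15·t and substitute into x ≡ 3 (mod 13): 15·t ≡ 3 − 12 = -9 (mod 13).
    Reduce coefficients mod 13: 2·t ≡ 4 (mod 13).
    The inverse of 2 mod 13 is 7 (since 2·7 = 14 = 1·13 + 1), so t ≡ 7·4 = 28 ≡ 2 (mod 13).
    Then x = 12 + 15·2 = 42, valid modulo lcm(15, 13) = 195: x ≡ 42 (mod 195).
Verify: 42 mod 5 = 2 ✓, 42 mod 3 = 0 ✓, 42 mod 13 = 3 ✓.

x ≡ 42 (mod 195).


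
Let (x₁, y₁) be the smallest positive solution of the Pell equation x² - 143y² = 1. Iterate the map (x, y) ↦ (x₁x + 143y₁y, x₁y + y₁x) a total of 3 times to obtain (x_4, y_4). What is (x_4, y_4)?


Step 1: Find the fundamental solution (x₁, y₁) of x² - 143y² = 1.
  Expand √143 as a continued fraction. a₀ = ⌊√143⌋ = 11; iterate m_{k+1} = d_k·a_k − m_k, d_{k+1} = (143 − m_{k+1}²)/d_k, a_{k+1} = ⌊(a₀ + m_{k+1})/d_{k+1}⌋ (starting m₀ = 0, d₀ = 1), with convergents p_k = a_k·p_{k-1} + p_{k-2}, q_k = a_k·q_{k-1} + q_{k-2} (p₋₁ = 1, q₋₁ = 0):
  k = 0: a₀ = 11; p₀/q₀ = 11/1; p₀² − 143·q₀² = 121 − 143 = -22.
  k = 1: m = 11, d = 22, a = ⌊(11 + 11)/22⌋ = 1; p/q = (1·11 + 1)/(1·1 + 0) = 12/1; p² − 143·q² = 144 − 143 = 1.
  The first convergent with p² − 143·q² = 1 gives the fundamental solution (x₁, y₁) = (12, 1).
Step 2: Apply the recurrence (x_{n+1}, y_{n+1}) = (x₁x_n + 143y₁y_n, x₁y_n + y₁x_n) repeatedly.
  From (x_1, y_1) = (12, 1): x_2 = 12·12 + 143·1·1 = 287; y_2 = 12·1 + 1·12 = 24.
  From (x_2, y_2) = (287, 24): x_3 = 12·287 + 143·1·24 = 6876; y_3 = 12·24 + 1·287 = 575.
  From (x_3, y_3) = (6876, 575): x_4 = 12·6876 + 143·1·575 = 164737; y_4 = 12·575 + 1·6876 = 13776.
Step 3: Verify x_4² - 143·y_4² = 27138279169 - 27138279168 = 1 (should be 1). ✓

(x_1, y_1) = (12, 1); (x_4, y_4) = (164737, 13776).


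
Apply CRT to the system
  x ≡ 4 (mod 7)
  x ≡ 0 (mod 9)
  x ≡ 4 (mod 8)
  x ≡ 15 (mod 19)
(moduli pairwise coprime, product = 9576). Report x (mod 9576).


Product of moduli M = 7 · 9 · 8 · 19 = 9576.
Merge one congruence at a time:
  Start: x ≡ 4 (mod 7).
  Combine with x ≡ 0 (mod 9); new modulus lcm = 63.
    Write x = 4 + 7·t and substitute into x ≡ 0 (mod 9): 7·t ≡ 0 − 4 = -4 (mod 9).
    Reduce coefficients mod 9: 7·t ≡ 5 (mod 9).
    The inverse of 7 mod 9 is 4 (since 7·4 = 28 = 3·9 + 1), so t ≡ 4·5 = 20 ≡ 2 (mod 9).
    Then x = 4 + 7·2 = 18, valid modulo lcm(7, 9) = 63: x ≡ 18 (mod 63).
  Combine with x ≡ 4 (mod 8); new modulus lcm = 504.
    Write x = 18 + 63·t and substitute into x ≡ 4 (mod 8): 63·t ≡ 4 − 18 = -14 (mod 8).
    Reduce coefficients mod 8: 7·t ≡ 2 (mod 8).
    The inverse of 7 mod 8 is 7 (since 7·7 = 49 = 6·8 + 1), so t ≡ 7·2 = 14 ≡ 6 (mod 8).
    Then x = 18 + 63·6 = 396, valid modulo lcm(63, 8) = 504: x ≡ 396 (mod 504).
  Combine with x ≡ 15 (mod 19); new modulus lcm = 9576.
    Write x = 396 + 504·t and substitute into x ≡ 15 (mod 19): 504·t ≡ 15 − 396 = -381 (mod 19).
    Reduce coefficients mod 19: 10·t ≡ 18 (mod 19).
    The inverse of 10 mod 19 is 2 (since 10·2 = 20 = 1·19 + 1), so t ≡ 2·18 = 36 ≡ 17 (mod 19).
    Then x = 396 + 504·17 = 8964, valid modulo lcm(504, 19) = 9576: x ≡ 8964 (mod 9576).
Verify against each original: 8964 mod 7 = 4, 8964 mod 9 = 0, 8964 mod 8 = 4, 8964 mod 19 = 15.

x ≡ 8964 (mod 9576).


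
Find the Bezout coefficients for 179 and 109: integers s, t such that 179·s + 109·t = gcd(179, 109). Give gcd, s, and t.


Euclidean algorithm on (179, 109) — divide until remainder is 0:
  179 = 1 · 109 + 70
  109 = 1 · 70 + 39
  70 = 1 · 39 + 31
  39 = 1 · 31 + 8
  31 = 3 · 8 + 7
  8 = 1 · 7 + 1
  7 = 7 · 1 + 0
gcd(179, 109) = 1.
Track Bezout coefficients alongside the remainders: start with r₀ = 179 = a·1 + b·0 (s = 1, t = 0) and r₁ = 109 = a·0 + b·1 (s = 0, t = 1); each new remainder r_{k+1} = r_{k-1} − q_k·r_k inherits s_{k+1} = s_{k-1} − q_k·s_k, t_{k+1} = t_{k-1} − q_k·t_k, so r_k = a·s_k + b·t_k at every step:
  q = 1: r = 70, s = 1 − 1·0 = 1, t = 0 − 1·1 = -1  (check: 179·1 + 109·(-1) = 70)
  q = 1: r = 39, s = 0 − 1·1 = -1, t = 1 − 1·(-1) = 2  (check: 179·(-1) + 109·2 = 39)
  q = 1: r = 31, s = 1 − 1·(-1) = 2, t = -1 − 1·2 = -3  (check: 179·2 + 109·(-3) = 31)
  q = 1: r = 8, s = -1 − 1·2 = -3, t = 2 − 1·(-3) = 5  (check: 179·(-3) + 109·5 = 8)
  q = 3: r = 7, s = 2 − 3·(-3) = 11, t = -3 − 3·5 = -18  (check: 179·11 + 109·(-18) = 7)
  q = 1: r = 1, s = -3 − 1·11 = -14, t = 5 − 1·(-18) = 23  (check: 179·(-14) + 109·23 = 1)
The row with r = 1 (the gcd) gives the Bezout coefficients s = -14, t = 23.
Result: 179 · (-14) + 109 · (23) = 1.

gcd(179, 109) = 1; s = -14, t = 23 (check: 179·(-14) + 109·23 = 1).


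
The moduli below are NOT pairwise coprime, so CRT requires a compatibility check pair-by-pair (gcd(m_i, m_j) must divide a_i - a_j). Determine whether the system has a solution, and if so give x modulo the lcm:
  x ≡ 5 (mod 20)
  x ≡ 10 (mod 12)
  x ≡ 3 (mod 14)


Moduli 20, 12, 14 are not pairwise coprime, so CRT works modulo lcm(m_i) when all pairwise compatibility conditions hold.
Pairwise compatibility: gcd(m_i, m_j) must divide a_i - a_j for every pair.
Merge one congruence at a time:
  Start: x ≡ 5 (mod 20).
  Combine with x ≡ 10 (mod 12): gcd(20, 12) = 4, and 10 - 5 = 5 is NOT divisible by 4.
    ⇒ system is inconsistent (no integer solution).

No solution (the system is inconsistent).


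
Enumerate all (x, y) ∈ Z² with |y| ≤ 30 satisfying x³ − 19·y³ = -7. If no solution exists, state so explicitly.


The equation is x³ - 19y³ = -7. For fixed y, x³ = 19·y³ − 7, so a solution requires the RHS to be a perfect cube.
Strategy: iterate y from -30 to 30, compute RHS = 19·y³ − 7, and check whether it is a (positive or negative) perfect cube.
Check small values of y:
  y = 0: RHS = -7 is not a perfect cube.
  y = 1: RHS = 12 is not a perfect cube.
  y = -1: RHS = -26 is not a perfect cube.
  y = 2: RHS = 145 is not a perfect cube.
  y = -2: RHS = -159 is not a perfect cube.
  y = 3: RHS = 506 is not a perfect cube.
  y = -3: RHS = -520 is not a perfect cube.
Continuing the search up to |y| = 30 finds no solutions either.
No (x, y) in the scanned range satisfies the equation.

No integer solutions with |y| ≤ 30.


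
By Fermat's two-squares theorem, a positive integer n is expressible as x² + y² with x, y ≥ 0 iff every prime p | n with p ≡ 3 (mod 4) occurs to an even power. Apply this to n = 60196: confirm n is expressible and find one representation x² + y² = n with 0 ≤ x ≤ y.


Step 1: Factor n = 60196 = 2^2 · 101 · 149.
Step 2: Check the mod-4 condition on each prime factor: 2 = 2 (special); 101 ≡ 1 (mod 4), exponent 1; 149 ≡ 1 (mod 4), exponent 1.
All primes ≡ 3 (mod 4) appear to even exponent (or don't appear), so by the two-squares theorem n IS expressible as a sum of two squares.
Step 3: Build a representation. Group n = k² · m with k = 2 and m = 101 · 149 = 15049 (a product of primes ≡ 1 (mod 4)); a representation of m scales to one of n via (k·x)² + (k·y)² = k²(x² + y²). Each prime p ≡ 1 (mod 4) is itself a sum of two squares; find a² by testing p − a² for a perfect square:
  101: 101 − 1² = 100 = 10² ⇒ 101 = 1² + 10².
  149: 149 − 1² = 148, 149 − 2² = 145, 149 − 3² = 140, 149 − 4² = 133, 149 − 5² = 124, 149 − 6² = 113, 149 − 7² = 100 = 10² ⇒ 149 = 7² + 10².
  Combine using the Brahmagupta–Fibonacci identity (a² + b²)(c² + d²) = (ac − bd)² + (ad + bc)² = (ac + bd)² + (ad − bc)²:
  101 · 149 = 15049: from (1² + 10²)(7² + 10²), take (1·7 − 10·10, 1·10 + 10·7) = (7 − 100, 10 + 70) = (-93, 80); dropping signs (only squares matter) gives (93, 80); check 93² + 80² = 8649 + 6400 = 15049 ✓.
  Scale by k = 2: (2·93, 2·80) = (186, 160).
Step 4: Order so x ≤ y and verify: 160² + 186² = 25600 + 34596 = 60196 = n. ✓

n = 60196 = 160² + 186² (one valid representation with x ≤ y).


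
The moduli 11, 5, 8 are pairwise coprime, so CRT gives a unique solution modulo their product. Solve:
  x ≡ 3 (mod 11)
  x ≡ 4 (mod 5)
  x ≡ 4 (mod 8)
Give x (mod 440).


Moduli 11, 5, 8 are pairwise coprime; by CRT there is a unique solution modulo M = 11 · 5 · 8 = 440.
Solve pairwise, accumulating the modulus:
  Start with x ≡ 3 (mod 11).
  Combine with x ≡ 4 (mod 5): since gcd(11, 5) = 1, we get a unique residue mod 55.
    Write x = 3 + 11·t and substitute into x ≡ 4 (mod 5): 11·t ≡ 4 − 3 = 1 (mod 5).
    Reduce coefficients mod 5: 1·t ≡ 1 (mod 5).
    So t ≡ 1 (mod 5).
    Then x = 3 + 11·1 = 14, valid modulo lcm(11, 5) = 55: x ≡ 14 (mod 55).
  Combine with x ≡ 4 (mod 8): since gcd(55, 8) = 1, we get a unique residue mod 440.
    Write x = 14 + 55·t and substitute into x ≡ 4 (mod 8): 55·t ≡ 4 − 14 = -10 (mod 8).
    Reduce coefficients mod 8: 7·t ≡ 6 (mod 8).
    The inverse of 7 mod 8 is 7 (since 7·7 = 49 = 6·8 + 1), so t ≡ 7·6 = 42 ≡ 2 (mod 8).
    Then x = 14 + 55·2 = 124, valid modulo lcm(55, 8) = 440: x ≡ 124 (mod 440).
Verify: 124 mod 11 = 3 ✓, 124 mod 5 = 4 ✓, 124 mod 8 = 4 ✓.

x ≡ 124 (mod 440).


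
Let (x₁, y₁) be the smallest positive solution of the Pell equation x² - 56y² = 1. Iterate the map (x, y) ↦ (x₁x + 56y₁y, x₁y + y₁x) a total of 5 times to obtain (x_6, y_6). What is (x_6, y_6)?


Step 1: Find the fundamental solution (x₁, y₁) of x² - 56y² = 1.
  Expand √56 as a continued fraction. a₀ = ⌊√56⌋ = 7; iterate m_{k+1} = d_k·a_k − m_k, d_{k+1} = (56 − m_{k+1}²)/d_k, a_{k+1} = ⌊(a₀ + m_{k+1})/d_{k+1}⌋ (starting m₀ = 0, d₀ = 1), with convergents p_k = a_k·p_{k-1} + p_{k-2}, q_k = a_k·q_{k-1} + q_{k-2} (p₋₁ = 1, q₋₁ = 0):
  k = 0: a₀ = 7; p₀/q₀ = 7/1; p₀² − 56·q₀² = 49 − 56 = -7.
  k = 1: m = 7, d = 7, a = ⌊(7 + 7)/7⌋ = 2; p/q = (2·7 + 1)/(2·1 + 0) = 15/2; p² − 56·q² = 225 − 224 = 1.
  The first convergent with p² − 56·q² = 1 gives the fundamental solution (x₁, y₁) = (15, 2).
Step 2: Apply the recurrence (x_{n+1}, y_{n+1}) = (x₁x_n + 56y₁y_n, x₁y_n + y₁x_n) repeatedly.
  From (x_1, y_1) = (15, 2): x_2 = 15·15 + 56·2·2 = 449; y_2 = 15·2 + 2·15 = 60.
  From (x_2, y_2) = (449, 60): x_3 = 15·449 + 56·2·60 = 13455; y_3 = 15·60 + 2·449 = 1798.
  From (x_3, y_3) = (13455, 1798): x_4 = 15·13455 + 56·2·1798 = 403201; y_4 = 15·1798 + 2·13455 = 53880.
  From (x_4, y_4) = (403201, 53880): x_5 = 15·403201 + 56·2·53880 = 12082575; y_5 = 15·53880 + 2·403201 = 1614602.
  From (x_5, y_5) = (12082575, 1614602): x_6 = 15·12082575 + 56·2·1614602 = 362074049; y_6 = 15·1614602 + 2·12082575 = 48384180.
Step 3: Verify x_6² - 56·y_6² = 131097616959254401 - 131097616959254400 = 1 (should be 1). ✓

(x_1, y_1) = (15, 2); (x_6, y_6) = (362074049, 48384180).


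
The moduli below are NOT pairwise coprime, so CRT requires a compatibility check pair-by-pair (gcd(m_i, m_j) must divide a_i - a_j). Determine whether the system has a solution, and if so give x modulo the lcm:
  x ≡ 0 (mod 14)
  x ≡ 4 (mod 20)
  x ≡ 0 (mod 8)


Moduli 14, 20, 8 are not pairwise coprime, so CRT works modulo lcm(m_i) when all pairwise compatibility conditions hold.
Pairwise compatibility: gcd(m_i, m_j) must divide a_i - a_j for every pair.
Merge one congruence at a time:
  Start: x ≡ 0 (mod 14).
  Combine with x ≡ 4 (mod 20): gcd(14, 20) = 2; 4 - 0 = 4, which IS divisible by 2, so compatible.
    Write x = 0 + 14·t and substitute into x ≡ 4 (mod 20): 14·t ≡ 4 − 0 = 4 (mod 20).
    Divide the congruence (and modulus) by g = 2: 7·t ≡ 2 (mod 10).
    The inverse of 7 mod 10 is 3 (since 7·3 = 21 = 2·10 + 1), so t ≡ 3·2 = 6 ≡ 6 (mod 10).
    Then x = 0 + 14·6 = 84, valid modulo lcm(14, 20) = 140: x ≡ 84 (mod 140).
  Combine with x ≡ 0 (mod 8): gcd(140, 8) = 4; 0 - 84 = -84, which IS divisible by 4, so compatible.
    Write x = 84 + 140·t and substitute into x ≡ 0 (mod 8): 140·t ≡ 0 − 84 = -84 (mod 8).
    Divide the congruence (and modulus) by g = 4: 35·t ≡ -21 (mod 2).
    Reduce coefficients mod 2: 1·t ≡ 1 (mod 2).
    So t ≡ 1 (mod 2).
    Then x = 84 + 140·1 = 224, valid modulo lcm(140, 8) = 280: x ≡ 224 (mod 280).
Verify: 224 mod 14 = 0, 224 mod 20 = 4, 224 mod 8 = 0.

x ≡ 224 (mod 280).


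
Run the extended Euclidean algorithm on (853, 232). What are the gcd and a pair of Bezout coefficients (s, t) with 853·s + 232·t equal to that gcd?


Euclidean algorithm on (853, 232) — divide until remainder is 0:
  853 = 3 · 232 + 157
  232 = 1 · 157 + 75
  157 = 2 · 75 + 7
  75 = 10 · 7 + 5
  7 = 1 · 5 + 2
  5 = 2 · 2 + 1
  2 = 2 · 1 + 0
gcd(853, 232) = 1.
Track Bezout coefficients alongside the remainders: start with r₀ = 853 = a·1 + b·0 (s = 1, t = 0) and r₁ = 232 = a·0 + b·1 (s = 0, t = 1); each new remainder r_{k+1} = r_{k-1} − q_k·r_k inherits s_{k+1} = s_{k-1} − q_k·s_k, t_{k+1} = t_{k-1} − q_k·t_k, so r_k = a·s_k + b·t_k at every step:
  q = 3: r = 157, s = 1 − 3·0 = 1, t = 0 − 3·1 = -3  (check: 853·1 + 232·(-3) = 157)
  q = 1: r = 75, s = 0 − 1·1 = -1, t = 1 − 1·(-3) = 4  (check: 853·(-1) + 232·4 = 75)
  q = 2: r = 7, s = 1 − 2·(-1) = 3, t = -3 − 2·4 = -11  (check: 853·3 + 232·(-11) = 7)
  q = 10: r = 5, s = -1 − 10·3 = -31, t = 4 − 10·(-11) = 114  (check: 853·(-31) + 232·114 = 5)
  q = 1: r = 2, s = 3 − 1·(-31) = 34, t = -11 − 1·114 = -125  (check: 853·34 + 232·(-125) = 2)
  q = 2: r = 1, s = -31 − 2·34 = -99, t = 114 − 2·(-125) = 364  (check: 853·(-99) + 232·364 = 1)
The row with r = 1 (the gcd) gives the Bezout coefficients s = -99, t = 364.
Result: 853 · (-99) + 232 · (364) = 1.

gcd(853, 232) = 1; s = -99, t = 364 (check: 853·(-99) + 232·364 = 1).


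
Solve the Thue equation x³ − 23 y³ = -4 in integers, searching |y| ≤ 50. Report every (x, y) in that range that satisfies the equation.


The equation is x³ - 23y³ = -4. For fixed y, x³ = 23·y³ − 4, so a solution requires the RHS to be a perfect cube.
Strategy: iterate y from -50 to 50, compute RHS = 23·y³ − 4, and check whether it is a (positive or negative) perfect cube.
Check small values of y:
  y = 0: RHS = -4 is not a perfect cube.
  y = 1: RHS = 19 is not a perfect cube.
  y = -1: RHS = -27 = (-3)³ ⇒ x = -3 works.
  y = 2: RHS = 180 is not a perfect cube.
  y = -2: RHS = -188 is not a perfect cube.
  y = 3: RHS = 617 is not a perfect cube.
  y = -3: RHS = -625 is not a perfect cube.
Continuing the search up to |y| = 50 finds no further solutions beyond those listed.
Collected solutions: (-3, -1).

Solutions (with |y| ≤ 50): (-3, -1).


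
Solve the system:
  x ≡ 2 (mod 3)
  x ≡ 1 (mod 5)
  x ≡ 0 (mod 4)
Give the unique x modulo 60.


Moduli 3, 5, 4 are pairwise coprime; by CRT there is a unique solution modulo M = 3 · 5 · 4 = 60.
Solve pairwise, accumulating the modulus:
  Start with x ≡ 2 (mod 3).
  Combine with x ≡ 1 (mod 5): since gcd(3, 5) = 1, we get a unique residue mod 15.
    Write x = 2 + 3·t and substitute into x ≡ 1 (mod 5): 3·t ≡ 1 − 2 = -1 (mod 5).
    Reduce coefficients mod 5: 3·t ≡ 4 (mod 5).
    The inverse of 3 mod 5 is 2 (since 3·2 = 6 = 1·5 + 1), so t ≡ 2·4 = 8 ≡ 3 (mod 5).
    Then x = 2 + 3·3 = 11, valid modulo lcm(3, 5) = 15: x ≡ 11 (mod 15).
  Combine with x ≡ 0 (mod 4): since gcd(15, 4) = 1, we get a unique residue mod 60.
    Write x = 11 + 15·t and substitute into x ≡ 0 (mod 4): 15·t ≡ 0 − 11 = -11 (mod 4).
    Reduce coefficients mod 4: 3·t ≡ 1 (mod 4).
    The inverse of 3 mod 4 is 3 (since 3·3 = 9 = 2·4 + 1), so t ≡ 3·1 = 3 ≡ 3 (mod 4).
    Then x = 11 + 15·3 = 56, valid modulo lcm(15, 4) = 60: x ≡ 56 (mod 60).
Verify: 56 mod 3 = 2 ✓, 56 mod 5 = 1 ✓, 56 mod 4 = 0 ✓.

x ≡ 56 (mod 60).


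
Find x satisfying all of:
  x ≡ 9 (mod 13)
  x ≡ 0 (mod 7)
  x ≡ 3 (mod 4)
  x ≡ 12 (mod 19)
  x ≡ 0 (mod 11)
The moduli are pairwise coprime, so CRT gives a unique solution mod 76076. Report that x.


Product of moduli M = 13 · 7 · 4 · 19 · 11 = 76076.
Merge one congruence at a time:
  Start: x ≡ 9 (mod 13).
  Combine with x ≡ 0 (mod 7); new modulus lcm = 91.
    Write x = 9 + 13·t and substitute into x ≡ 0 (mod 7): 13·t ≡ 0 − 9 = -9 (mod 7).
    Reduce coefficients mod 7: 6·t ≡ 5 (mod 7).
    The inverse of 6 mod 7 is 6 (since 6·6 = 36 = 5·7 + 1), so t ≡ 6·5 = 30 ≡ 2 (mod 7).
    Then x = 9 + 13·2 = 35, valid modulo lcm(13, 7) = 91: x ≡ 35 (mod 91).
  Combine with x ≡ 3 (mod 4); new modulus lcm = 364.
    Write x = 35 + 91·t and substitute into x ≡ 3 (mod 4): 91·t ≡ 3 − 35 = -32 (mod 4).
    Reduce coefficients mod 4: 3·t ≡ 0 (mod 4).
    The inverse of 3 mod 4 is 3 (since 3·3 = 9 = 2·4 + 1), so t ≡ 3·0 = 0 ≡ 0 (mod 4).
    Then x = 35 + 91·0 = 35, valid modulo lcm(91, 4) = 364: x ≡ 35 (mod 364).
  Combine with x ≡ 12 (mod 19); new modulus lcm = 6916.
    Write x = 35 + 364·t and substitute into x ≡ 12 (mod 19): 364·t ≡ 12 − 35 = -23 (mod 19).
    Reduce coefficients mod 19: 3·t ≡ 15 (mod 19).
    The inverse of 3 mod 19 is 13 (since 3·13 = 39 = 2·19 + 1), so t ≡ 13·15 = 195 ≡ 5 (mod 19).
    Then x = 35 + 364·5 = 1855, valid modulo lcm(364, 19) = 6916: x ≡ 1855 (mod 6916).
  Combine with x ≡ 0 (mod 11); new modulus lcm = 76076.
    Write x = 1855 + 6916·t and substitute into x ≡ 0 (mod 11): 6916·t ≡ 0 − 1855 = -1855 (mod 11).
    Reduce coefficients mod 11: 8·t ≡ 4 (mod 11).
    The inverse of 8 mod 11 is 7 (since 8·7 = 56 = 5·11 + 1), so t ≡ 7·4 = 28 ≡ 6 (mod 11).
    Then x = 1855 + 6916·6 = 43351, valid modulo lcm(6916, 11) = 76076: x ≡ 43351 (mod 76076).
Verify against each original: 43351 mod 13 = 9, 43351 mod 7 = 0, 43351 mod 4 = 3, 43351 mod 19 = 12, 43351 mod 11 = 0.

x ≡ 43351 (mod 76076).


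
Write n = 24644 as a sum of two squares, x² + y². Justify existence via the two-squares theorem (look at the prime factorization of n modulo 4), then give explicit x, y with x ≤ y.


Step 1: Factor n = 24644 = 2^2 · 61 · 101.
Step 2: Check the mod-4 condition on each prime factor: 2 = 2 (special); 61 ≡ 1 (mod 4), exponent 1; 101 ≡ 1 (mod 4), exponent 1.
All primes ≡ 3 (mod 4) appear to even exponent (or don't appear), so by the two-squares theorem n IS expressible as a sum of two squares.
Step 3: Build a representation. Group n = k² · m with k = 2 and m = 61 · 101 = 6161 (a product of primes ≡ 1 (mod 4)); a representation of m scales to one of n via (k·x)² + (k·y)² = k²(x² + y²). Each prime p ≡ 1 (mod 4) is itself a sum of two squares; find a² by testing p − a² for a perfect square:
  61: 61 − 1² = 60, 61 − 2² = 57, 61 − 3² = 52, 61 − 4² = 45, 61 − 5² = 36 = 6² ⇒ 61 = 5² + 6².
  101: 101 − 1² = 100 = 10² ⇒ 101 = 1² + 10².
  Combine using the Brahmagupta–Fibonacci identity (a² + b²)(c² + d²) = (ac − bd)² + (ad + bc)² = (ac + bd)² + (ad − bc)²:
  61 · 101 = 6161: from (5² + 6²)(1² + 10²), take (5·1 − 6·10, 5·10 + 6·1) = (5 − 60, 50 + 6) = (-55, 56); dropping signs (only squares matter) gives (55, 56); check 55² + 56² = 3025 + 3136 = 6161 ✓.
  Scale by k = 2: (2·55, 2·56) = (110, 112).
Step 4: Order so x ≤ y and verify: 110² + 112² = 12100 + 12544 = 24644 = n. ✓

n = 24644 = 110² + 112² (one valid representation with x ≤ y).


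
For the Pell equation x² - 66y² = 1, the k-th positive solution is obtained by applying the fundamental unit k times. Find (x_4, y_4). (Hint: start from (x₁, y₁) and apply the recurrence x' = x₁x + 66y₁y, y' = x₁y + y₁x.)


Step 1: Find the fundamental solution (x₁, y₁) of x² - 66y² = 1.
  Expand √66 as a continued fraction. a₀ = ⌊√66⌋ = 8; iterate m_{k+1} = d_k·a_k − m_k, d_{k+1} = (66 − m_{k+1}²)/d_k, a_{k+1} = ⌊(a₀ + m_{k+1})/d_{k+1}⌋ (starting m₀ = 0, d₀ = 1), with convergents p_k = a_k·p_{k-1} + p_{k-2}, q_k = a_k·q_{k-1} + q_{k-2} (p₋₁ = 1, q₋₁ = 0):
  k = 0: a₀ = 8; p₀/q₀ = 8/1; p₀² − 66·q₀² = 64 − 66 = -2.
  k = 1: m = 8, d = 2, a = ⌊(8 + 8)/2⌋ = 8; p/q = (8·8 + 1)/(8·1 + 0) = 65/8; p² − 66·q² = 4225 − 4224 = 1.
  The first convergent with p² − 66·q² = 1 gives the fundamental solution (x₁, y₁) = (65, 8).
Step 2: Apply the recurrence (x_{n+1}, y_{n+1}) = (x₁x_n + 66y₁y_n, x₁y_n + y₁x_n) repeatedly.
  From (x_1, y_1) = (65, 8): x_2 = 65·65 + 66·8·8 = 8449; y_2 = 65·8 + 8·65 = 1040.
  From (x_2, y_2) = (8449, 1040): x_3 = 65·8449 + 66·8·1040 = 1098305; y_3 = 65·1040 + 8·8449 = 135192.
  From (x_3, y_3) = (1098305, 135192): x_4 = 65·1098305 + 66·8·135192 = 142771201; y_4 = 65·135192 + 8·1098305 = 17573920.
Step 3: Verify x_4² - 66·y_4² = 20383615834982401 - 20383615834982400 = 1 (should be 1). ✓

(x_1, y_1) = (65, 8); (x_4, y_4) = (142771201, 17573920).


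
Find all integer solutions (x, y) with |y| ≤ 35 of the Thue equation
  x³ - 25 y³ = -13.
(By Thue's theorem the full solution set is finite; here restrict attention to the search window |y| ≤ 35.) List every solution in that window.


The equation is x³ - 25y³ = -13. For fixed y, x³ = 25·y³ − 13, so a solution requires the RHS to be a perfect cube.
Strategy: iterate y from -35 to 35, compute RHS = 25·y³ − 13, and check whether it is a (positive or negative) perfect cube.
Check small values of y:
  y = 0: RHS = -13 is not a perfect cube.
  y = 1: RHS = 12 is not a perfect cube.
  y = -1: RHS = -38 is not a perfect cube.
  y = 2: RHS = 187 is not a perfect cube.
  y = -2: RHS = -213 is not a perfect cube.
  y = 3: RHS = 662 is not a perfect cube.
  y = -3: RHS = -688 is not a perfect cube.
Continuing the search up to |y| = 35 finds no solutions either.
No (x, y) in the scanned range satisfies the equation.

No integer solutions with |y| ≤ 35.
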